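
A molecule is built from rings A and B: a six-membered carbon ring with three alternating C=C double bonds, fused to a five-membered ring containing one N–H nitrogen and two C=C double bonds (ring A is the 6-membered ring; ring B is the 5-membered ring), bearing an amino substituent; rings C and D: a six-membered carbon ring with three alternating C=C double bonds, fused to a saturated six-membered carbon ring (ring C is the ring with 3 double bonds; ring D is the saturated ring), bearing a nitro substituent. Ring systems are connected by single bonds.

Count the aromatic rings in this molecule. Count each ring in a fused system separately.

Rings A and B form a fused bicyclic system (with one N–H) with 9 sp² atoms and 10 π electrons from ring double bonds plus a heteroatom lone pair. 10 = 4(2)+2, so the system is aromatic and both rings count as aromatic (indole).
Ring C has a continuous p-orbital overlap around the ring; 3 ring double bonds give 6 π electrons. Since 6 = 4n+2 (n=1), ring C is aromatic (benzene ring).
Ring D has four sp³ carbons, so it is not fully conjugated — not aromatic (cyclohexane ring).
Aromatic: A, B, C. Total: 3.

3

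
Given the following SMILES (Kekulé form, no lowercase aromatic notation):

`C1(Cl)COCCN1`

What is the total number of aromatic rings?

0

The SMILES encodes a six-membered saturated ring with an oxygen and an N–H nitrogen at positions 1 and 4.
The 6-membered ring with one oxygen and one N–H (1,4) has only sp³ atoms, so it is not fully conjugated — not aromatic (morpholine).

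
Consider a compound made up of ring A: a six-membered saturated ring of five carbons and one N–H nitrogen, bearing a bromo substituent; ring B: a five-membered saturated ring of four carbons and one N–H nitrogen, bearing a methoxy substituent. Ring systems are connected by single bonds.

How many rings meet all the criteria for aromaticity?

Ring A has only sp³ atoms, so it is not fully conjugated — not aromatic (piperidine).
Ring B has only sp³ atoms, so it is not fully conjugated — not aromatic (pyrrolidine).
No ring is aromatic. Total: 0.

0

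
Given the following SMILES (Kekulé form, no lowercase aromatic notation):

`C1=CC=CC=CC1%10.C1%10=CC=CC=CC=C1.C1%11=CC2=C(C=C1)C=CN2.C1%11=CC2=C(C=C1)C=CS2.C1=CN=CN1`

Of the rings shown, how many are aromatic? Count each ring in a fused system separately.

5

The SMILES encodes a seven-membered carbon ring with three C=C double bonds and one sp³ carbon; an eight-membered carbon ring with four alternating C=C double bonds; a six-membered carbon ring with three alternating C=C double bonds, fused to a five-membered ring containing one N–H nitrogen and two C=C double bonds; a six-membered carbon ring with three alternating C=C double bonds, fused to a five-membered ring containing one sulfur and two C=C double bonds; a five-membered ring with nitrogens at positions 1 and 3 (one bearing H, one in a C=N bond) and two double bonds.
The 7-membered ring has one sp³ carbon, so it is not fully conjugated — not aromatic (cycloheptatriene).
The 8-membered ring has only sp² ring atoms; a planar conformation would have a fully conjugated π system of 8 electrons. But 8 = 4(2), which is 4n not 4n+2, so it is not aromatic (cyclooctatetraene) — cyclooctatetraene distorts into a non-planar tub to avoid antiaromaticity.
The fused 6/5-membered bicyclic (with one N–H) is a single π system with 9 sp² atoms and 10 π electrons from ring double bonds plus a heteroatom lone pair. 10 = 4(2)+2, so the system is aromatic and both rings count as aromatic (indole).
The fused 6/5-membered bicyclic (with one sulfur) is a single π system with 9 sp² atoms and 10 π electrons from ring double bonds plus a heteroatom lone pair. 10 = 4(2)+2, so the system is aromatic and both rings count as aromatic (benzothiophene).
The 5-membered ring with two nitrogens (one N–H, one =N–) is fully conjugated (every ring atom contributes a p orbital); 2 ring double bonds (4 π electrons) plus a heteroatom lone pair (2) give 6 π electrons. That satisfies 4n+2 with n=1, so it is aromatic (imidazole).
5 of the 7 rings are aromatic. Total: 5.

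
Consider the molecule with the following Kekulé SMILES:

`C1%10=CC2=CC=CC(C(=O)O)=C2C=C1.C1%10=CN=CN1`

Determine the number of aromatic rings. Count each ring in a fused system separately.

3

The SMILES encodes two fused six-membered carbon rings, each with three alternating C=C double bonds; a five-membered ring with nitrogens at positions 1 and 3 (one bearing H, one in a C=N bond) and two double bonds.
The fused 6/6-membered bicyclic is a single π system with 10 sp² atoms and 10 π electrons from ring double bonds. 10 = 4(2)+2, so the system is aromatic and both rings count as aromatic (naphthalene).
The 5-membered ring with two nitrogens (one N–H, one =N–) is fully conjugated (every ring atom contributes a p orbital); 2 ring double bonds (4 π electrons) plus a heteroatom lone pair (2) give 6 π electrons. Since 6 = 4n+2 (n=1), it is aromatic (imidazole).
3 of the 3 rings are aromatic. Total: 3.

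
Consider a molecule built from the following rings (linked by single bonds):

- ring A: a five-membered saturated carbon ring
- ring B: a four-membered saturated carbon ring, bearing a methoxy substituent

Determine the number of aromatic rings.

Ring A has only sp³ atoms, so it is not fully conjugated — not aromatic (cyclopentane).
Ring B has only sp³ atoms, so it is not fully conjugated — not aromatic (cyclobutane).
No ring is aromatic. Total: 0.

0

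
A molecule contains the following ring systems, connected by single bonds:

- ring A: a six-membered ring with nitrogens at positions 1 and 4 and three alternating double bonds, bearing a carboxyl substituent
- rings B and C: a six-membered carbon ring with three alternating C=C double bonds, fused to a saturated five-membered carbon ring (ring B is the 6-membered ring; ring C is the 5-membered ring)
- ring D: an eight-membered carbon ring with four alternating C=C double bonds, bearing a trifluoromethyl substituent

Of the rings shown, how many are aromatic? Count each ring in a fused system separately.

Ring A has a continuous p-orbital overlap around the ring; 3 ring double bonds give 6 π electrons. That satisfies 4n+2 with n=1, so ring A is aromatic (pyrazine).
Ring B is fully conjugated (every ring atom contributes a p orbital); 3 ring double bonds give 6 π electrons. 6 = 4(1)+2, so ring B is aromatic (benzene ring).
Ring C has three sp³ carbons, so it is not fully conjugated — not aromatic (cyclopentane ring).
Ring D has only sp² ring atoms; a planar conformation would have a fully conjugated π system of 8 electrons. But 8 = 4(2), which is 4n not 4n+2, so ring D is not aromatic (cyclooctatetraene) — cyclooctatetraene distorts into a non-planar tub to avoid antiaromaticity.
Aromatic: A, B. Total: 2.

2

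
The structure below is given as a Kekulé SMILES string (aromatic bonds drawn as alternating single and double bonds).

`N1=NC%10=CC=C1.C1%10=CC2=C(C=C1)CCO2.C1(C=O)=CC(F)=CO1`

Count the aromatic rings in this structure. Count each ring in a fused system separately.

3

The SMILES encodes a six-membered ring with two adjacent nitrogens and three alternating double bonds; a six-membered carbon ring with three alternating C=C double bonds, fused to a five-membered ring containing one oxygen and two sp³ carbons; a five-membered ring of four carbons and one oxygen, with two C=C double bonds.
The 6-membered ring with two nitrogens (1,2) is fully conjugated (every ring atom contributes a p orbital); 3 ring double bonds give 6 π electrons. 6 = 4(1)+2, so it is aromatic (pyridazine).
The 6-membered ring has a continuous p-orbital overlap around the ring; 3 ring double bonds give 6 π electrons. 6 = 4(1)+2, so it is aromatic (benzene ring).
The 5-membered ring with one oxygen has two sp³ carbons, so it is not fully conjugated — not aromatic (oxolane ring).
The second 5-membered ring with one oxygen has a continuous p-orbital overlap around the ring; 2 ring double bonds (4 π electrons) plus a heteroatom lone pair (2) give 6 π electrons. 6 = 4(1)+2, so it is aromatic (furan).
3 of the 4 rings are aromatic. Total: 3.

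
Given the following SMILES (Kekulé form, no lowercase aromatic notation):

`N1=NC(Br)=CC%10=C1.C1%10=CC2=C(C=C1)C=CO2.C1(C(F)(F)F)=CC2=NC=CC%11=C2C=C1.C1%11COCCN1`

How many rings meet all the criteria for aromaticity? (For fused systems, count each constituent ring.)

The SMILES encodes a six-membered ring with two adjacent nitrogens and three alternating double bonds; a six-membered carbon ring with three alternating C=C double bonds, fused to a five-membered ring containing one oxygen and two C=C double bonds; two fused six-membered rings, each with three alternating double bonds; one ring is all carbon and the other has one ring nitrogen; a six-membered saturated ring with an oxygen and an N–H nitrogen at positions 1 and 4.
The 6-membered ring with two nitrogens (1,2) has a continuous p-orbital overlap around the ring; 3 ring double bonds give 6 π electrons. That satisfies 4n+2 with n=1, so it is aromatic (pyridazine).
The fused 6/5-membered bicyclic (with one oxygen) is a single π system with 9 sp² atoms and 10 π electrons from ring double bonds plus a heteroatom lone pair. 10 = 4(2)+2, so the system is aromatic and both rings count as aromatic (benzofuran).
The fused 6/6-membered bicyclic (with one nitrogen) is a single π system with 10 sp² atoms and 10 π electrons from ring double bonds. 10 = 4(2)+2, so the system is aromatic and both rings count as aromatic (quinoline).
The 6-membered ring with one oxygen and one N–H (1,4) has only sp³ atoms, so it is not fully conjugated — not aromatic (morpholine).
5 of the 6 rings are aromatic. Total: 5.

5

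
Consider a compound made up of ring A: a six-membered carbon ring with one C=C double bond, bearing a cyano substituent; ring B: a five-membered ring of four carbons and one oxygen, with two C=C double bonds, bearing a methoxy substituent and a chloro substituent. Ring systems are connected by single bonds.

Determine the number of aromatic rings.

1

Ring A has four sp³ carbons, so it is not fully conjugated — not aromatic (cyclohexene).
Ring B has a continuous p-orbital overlap around the ring; 2 ring double bonds (4 π electrons) plus a heteroatom lone pair (2) give 6 π electrons. That satisfies 4n+2 with n=1, so ring B is aromatic (furan).
Aromatic: B. Total: 1.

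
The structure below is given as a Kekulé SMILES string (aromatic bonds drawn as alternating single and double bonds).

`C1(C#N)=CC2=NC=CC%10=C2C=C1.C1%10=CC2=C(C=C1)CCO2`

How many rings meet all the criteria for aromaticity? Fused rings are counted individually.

The SMILES encodes two fused six-membered rings, each with three alternating double bonds; one ring is all carbon and the other has one ring nitrogen; a six-membered carbon ring with three alternating C=C double bonds, fused to a five-membered ring containing one oxygen and two sp³ carbons.
The fused 6/6-membered bicyclic (with one nitrogen) is a single π system with 10 sp² atoms and 10 π electrons from ring double bonds. 10 = 4(2)+2, so the system is aromatic and both rings count as aromatic (quinoline).
The 6-membered ring has a continuous p-orbital overlap around the ring; 3 ring double bonds give 6 π electrons. Since 6 = 4n+2 (n=1), it is aromatic (benzene ring).
The 5-membered ring with one oxygen has two sp³ carbons, so it is not fully conjugated — not aromatic (oxolane ring).
3 of the 4 rings are aromatic. Total: 3.

3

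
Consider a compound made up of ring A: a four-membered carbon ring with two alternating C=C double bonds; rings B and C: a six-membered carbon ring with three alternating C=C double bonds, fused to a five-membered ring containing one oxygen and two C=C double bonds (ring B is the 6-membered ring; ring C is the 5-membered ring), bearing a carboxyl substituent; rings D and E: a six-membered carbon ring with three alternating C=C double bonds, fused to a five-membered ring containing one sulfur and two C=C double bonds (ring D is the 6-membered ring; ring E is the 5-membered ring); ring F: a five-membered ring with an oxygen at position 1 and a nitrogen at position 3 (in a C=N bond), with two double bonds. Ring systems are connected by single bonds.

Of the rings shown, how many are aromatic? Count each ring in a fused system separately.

Ring A has only sp² ring atoms; a planar conformation would have a fully conjugated π system of 4 electrons. But 4 = 4(1), which is 4n not 4n+2, so ring A is not aromatic (cyclobutadiene) — cyclobutadiene is antiaromatic and distorts to a rectangle.
Rings B and C form a fused bicyclic system (with one oxygen) with 9 sp² atoms and 10 π electrons from ring double bonds plus a heteroatom lone pair. 10 = 4(2)+2, so the system is aromatic and both rings count as aromatic (benzofuran).
Rings D and E form a fused bicyclic system (with one sulfur) with 9 sp² atoms and 10 π electrons from ring double bonds plus a heteroatom lone pair. 10 = 4(2)+2, so the system is aromatic and both rings count as aromatic (benzothiophene).
Ring F is fully conjugated (every ring atom contributes a p orbital); 2 ring double bonds (4 π electrons) plus a heteroatom lone pair (2) give 6 π electrons. 6 = 4(1)+2, so ring F is aromatic (oxazole).
Aromatic: B, C, D, E, F. Total: 5.

5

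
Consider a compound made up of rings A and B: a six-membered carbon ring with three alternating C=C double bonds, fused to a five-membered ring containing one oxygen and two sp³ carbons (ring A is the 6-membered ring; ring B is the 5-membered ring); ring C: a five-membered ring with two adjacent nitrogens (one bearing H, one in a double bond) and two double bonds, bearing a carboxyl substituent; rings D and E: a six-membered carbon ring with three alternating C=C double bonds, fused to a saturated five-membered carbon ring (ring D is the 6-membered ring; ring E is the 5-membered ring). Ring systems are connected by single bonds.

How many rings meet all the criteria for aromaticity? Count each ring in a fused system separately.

3

Ring A is planar and fully conjugated; 3 ring double bonds give 6 π electrons. Since 6 = 4n+2 (n=1), ring A is aromatic (benzene ring).
Ring B has two sp³ carbons, so it is not fully conjugated — not aromatic (oxolane ring).
Ring C has a continuous p-orbital overlap around the ring; 2 ring double bonds (4 π electrons) plus a heteroatom lone pair (2) give 6 π electrons. That satisfies 4n+2 with n=1, so ring C is aromatic (pyrazole).
Ring D is fully conjugated (every ring atom contributes a p orbital); 3 ring double bonds give 6 π electrons. Since 6 = 4n+2 (n=1), ring D is aromatic (benzene ring).
Ring E has three sp³ carbons, so it is not fully conjugated — not aromatic (cyclopentane ring).
Aromatic: A, C, D. Total: 3.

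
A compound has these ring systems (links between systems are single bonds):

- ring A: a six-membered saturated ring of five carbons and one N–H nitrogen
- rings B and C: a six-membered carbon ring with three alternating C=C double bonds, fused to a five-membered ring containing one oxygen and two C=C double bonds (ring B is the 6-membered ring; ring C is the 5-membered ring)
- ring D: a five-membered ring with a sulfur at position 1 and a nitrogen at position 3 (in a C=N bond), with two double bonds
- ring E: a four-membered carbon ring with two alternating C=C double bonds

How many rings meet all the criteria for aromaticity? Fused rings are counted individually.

3

Ring A has only sp³ atoms, so it is not fully conjugated — not aromatic (piperidine).
Rings B and C form a fused bicyclic system (with one oxygen) with 9 sp² atoms and 10 π electrons from ring double bonds plus a heteroatom lone pair. 10 = 4(2)+2, so the system is aromatic and both rings count as aromatic (benzofuran).
Ring D has a continuous p-orbital overlap around the ring; 2 ring double bonds (4 π electrons) plus a heteroatom lone pair (2) give 6 π electrons. That satisfies 4n+2 with n=1, so ring D is aromatic (thiazole).
Ring E has only sp² ring atoms; a planar conformation would have a fully conjugated π system of 4 electrons. But 4 = 4(1), which is 4n not 4n+2, so ring E is not aromatic (cyclobutadiene) — cyclobutadiene is antiaromatic and distorts to a rectangle.
Aromatic: B, C, D. Total: 3.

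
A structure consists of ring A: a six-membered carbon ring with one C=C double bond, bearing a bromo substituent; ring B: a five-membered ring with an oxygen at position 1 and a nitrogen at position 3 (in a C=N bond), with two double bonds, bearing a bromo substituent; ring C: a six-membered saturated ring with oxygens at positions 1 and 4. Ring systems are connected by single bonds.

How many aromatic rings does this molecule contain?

Ring A has four sp³ carbons, so it is not fully conjugated — not aromatic (cyclohexene).
Ring B is fully conjugated (every ring atom contributes a p orbital); 2 ring double bonds (4 π electrons) plus a heteroatom lone pair (2) give 6 π electrons. 6 = 4(1)+2, so ring B is aromatic (oxazole).
Ring C has only sp³ atoms, so it is not fully conjugated — not aromatic (1,4-dioxane).
Aromatic: B. Total: 1.

1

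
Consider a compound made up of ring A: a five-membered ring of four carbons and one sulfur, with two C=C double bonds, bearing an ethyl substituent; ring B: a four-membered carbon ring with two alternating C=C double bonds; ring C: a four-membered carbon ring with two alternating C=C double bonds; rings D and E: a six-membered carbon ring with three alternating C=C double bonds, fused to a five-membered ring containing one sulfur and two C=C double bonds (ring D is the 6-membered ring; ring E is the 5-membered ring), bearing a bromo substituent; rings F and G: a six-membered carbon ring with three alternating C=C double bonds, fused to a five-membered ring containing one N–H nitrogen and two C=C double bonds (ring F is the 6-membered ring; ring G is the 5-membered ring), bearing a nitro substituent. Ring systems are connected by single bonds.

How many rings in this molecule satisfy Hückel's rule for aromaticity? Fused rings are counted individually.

Ring A is planar and fully conjugated; 2 ring double bonds (4 π electrons) plus a heteroatom lone pair (2) give 6 π electrons. Since 6 = 4n+2 (n=1), ring A is aromatic (thiophene).
Ring B has only sp² ring atoms; a planar conformation would have a fully conjugated π system of 4 electrons. But 4 = 4(1), which is 4n not 4n+2, so ring B is not aromatic (cyclobutadiene) — cyclobutadiene is antiaromatic and distorts to a rectangle.
Ring C has only sp² ring atoms; a planar conformation would have a fully conjugated π system of 4 electrons. But 4 = 4(1), which is 4n not 4n+2, so ring C is not aromatic (cyclobutadiene) — cyclobutadiene is antiaromatic and distorts to a rectangle.
Rings D and E form a fused bicyclic system (with one sulfur) with 9 sp² atoms and 10 π electrons from ring double bonds plus a heteroatom lone pair. 10 = 4(2)+2, so the system is aromatic and both rings count as aromatic (benzothiophene).
Rings F and G form a fused bicyclic system (with one N–H) with 9 sp² atoms and 10 π electrons from ring double bonds plus a heteroatom lone pair. 10 = 4(2)+2, so the system is aromatic and both rings count as aromatic (indole).
Aromatic: A, D, E, F, G. Total: 5.

5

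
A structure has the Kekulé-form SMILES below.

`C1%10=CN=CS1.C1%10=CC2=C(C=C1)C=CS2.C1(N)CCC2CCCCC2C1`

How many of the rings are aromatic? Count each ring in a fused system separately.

3

The SMILES encodes a five-membered ring with a sulfur at position 1 and a nitrogen at position 3 (in a C=N bond), with two double bonds; a six-membered carbon ring with three alternating C=C double bonds, fused to a five-membered ring containing one sulfur and two C=C double bonds; two fused six-membered saturated carbon rings.
The 5-membered ring with one sulfur and one =N– is fully conjugated (every ring atom contributes a p orbital); 2 ring double bonds (4 π electrons) plus a heteroatom lone pair (2) give 6 π electrons. That satisfies 4n+2 with n=1, so it is aromatic (thiazole).
The fused 6/5-membered bicyclic (with one sulfur) is a single π system with 9 sp² atoms and 10 π electrons from ring double bonds plus a heteroatom lone pair. 10 = 4(2)+2, so the system is aromatic and both rings count as aromatic (benzothiophene).
The 6-membered ring has only sp³ atoms, so it is not fully conjugated — not aromatic (cyclohexane ring).
The second 6-membered ring has only sp³ atoms, so it is not fully conjugated — not aromatic (cyclohexane ring).
3 of the 5 rings are aromatic. Total: 3.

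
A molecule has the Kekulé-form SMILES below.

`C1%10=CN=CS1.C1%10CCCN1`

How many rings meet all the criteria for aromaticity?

1

The SMILES encodes a five-membered ring with a sulfur at position 1 and a nitrogen at position 3 (in a C=N bond), with two double bonds; a five-membered saturated ring of four carbons and one N–H nitrogen.
The 5-membered ring with one sulfur and one =N– is fully conjugated (every ring atom contributes a p orbital); 2 ring double bonds (4 π electrons) plus a heteroatom lone pair (2) give 6 π electrons. Since 6 = 4n+2 (n=1), it is aromatic (thiazole).
The 5-membered ring with one N–H has only sp³ atoms, so it is not fully conjugated — not aromatic (pyrrolidine).
1 of the 2 rings is aromatic. Total: 1.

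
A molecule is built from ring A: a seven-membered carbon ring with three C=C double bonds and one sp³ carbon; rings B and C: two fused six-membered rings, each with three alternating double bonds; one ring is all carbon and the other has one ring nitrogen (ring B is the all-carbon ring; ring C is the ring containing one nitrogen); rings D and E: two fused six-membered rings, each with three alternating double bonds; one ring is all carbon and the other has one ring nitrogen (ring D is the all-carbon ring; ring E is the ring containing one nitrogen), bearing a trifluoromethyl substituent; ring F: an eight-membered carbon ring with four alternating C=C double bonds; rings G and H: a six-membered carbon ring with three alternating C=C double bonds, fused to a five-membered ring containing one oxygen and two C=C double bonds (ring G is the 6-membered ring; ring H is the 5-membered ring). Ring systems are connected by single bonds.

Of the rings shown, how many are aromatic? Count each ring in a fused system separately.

6

Ring A has one sp³ carbon, so it is not fully conjugated — not aromatic (cycloheptatriene).
Rings B and C form a fused bicyclic system (with one nitrogen) with 10 sp² atoms and 10 π electrons from ring double bonds. 10 = 4(2)+2, so the system is aromatic and both rings count as aromatic (quinoline).
Rings D and E form a fused bicyclic system (with one nitrogen) with 10 sp² atoms and 10 π electrons from ring double bonds. 10 = 4(2)+2, so the system is aromatic and both rings count as aromatic (quinoline).
Ring F has only sp² ring atoms; a planar conformation would have a fully conjugated π system of 8 electrons. But 8 = 4(2), which is 4n not 4n+2, so ring F is not aromatic (cyclooctatetraene) — cyclooctatetraene distorts into a non-planar tub to avoid antiaromaticity.
Rings G and H form a fused bicyclic system (with one oxygen) with 9 sp² atoms and 10 π electrons from ring double bonds plus a heteroatom lone pair. 10 = 4(2)+2, so the system is aromatic and both rings count as aromatic (benzofuran).
Aromatic: B, C, D, E, G, H. Total: 6.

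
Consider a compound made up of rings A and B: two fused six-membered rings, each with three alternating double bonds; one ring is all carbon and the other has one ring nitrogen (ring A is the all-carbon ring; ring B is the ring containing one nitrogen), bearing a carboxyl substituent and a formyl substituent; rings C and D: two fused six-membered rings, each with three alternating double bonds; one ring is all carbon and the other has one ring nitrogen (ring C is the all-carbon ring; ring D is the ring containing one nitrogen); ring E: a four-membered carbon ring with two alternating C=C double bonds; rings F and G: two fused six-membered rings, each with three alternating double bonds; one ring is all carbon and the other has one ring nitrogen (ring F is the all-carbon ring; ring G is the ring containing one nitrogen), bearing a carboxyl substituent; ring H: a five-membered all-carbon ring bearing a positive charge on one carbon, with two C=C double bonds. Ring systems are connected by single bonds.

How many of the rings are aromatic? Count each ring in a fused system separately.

6

Rings A and B form a fused bicyclic system (with one nitrogen) with 10 sp² atoms and 10 π electrons from ring double bonds. 10 = 4(2)+2, so the system is aromatic and both rings count as aromatic (quinoline).
Rings C and D form a fused bicyclic system (with one nitrogen) with 10 sp² atoms and 10 π electrons from ring double bonds. 10 = 4(2)+2, so the system is aromatic and both rings count as aromatic (quinoline).
Ring E has only sp² ring atoms; a planar conformation would have a fully conjugated π system of 4 electrons. But 4 = 4(1), which is 4n not 4n+2, so ring E is not aromatic (cyclobutadiene) — cyclobutadiene is antiaromatic and distorts to a rectangle.
Rings F and G form a fused bicyclic system (with one nitrogen) with 10 sp² atoms and 10 π electrons from ring double bonds. 10 = 4(2)+2, so the system is aromatic and both rings count as aromatic (quinoline).
Ring H has only sp² ring atoms; a planar conformation would have a fully conjugated π system of 4 electrons. But 4 = 4(1), which is 4n not 4n+2, so ring H is not aromatic (cyclopentadienyl cation).
Aromatic: A, B, C, D, F, G. Total: 6.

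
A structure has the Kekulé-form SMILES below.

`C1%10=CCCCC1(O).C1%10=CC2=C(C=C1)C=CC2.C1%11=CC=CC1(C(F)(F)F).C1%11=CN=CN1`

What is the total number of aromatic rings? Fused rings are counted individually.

The SMILES encodes a six-membered carbon ring with one C=C double bond; a six-membered carbon ring with three alternating C=C double bonds, fused to a five-membered carbon ring containing one C=C double bond and one sp³ carbon; a five-membered carbon ring with two conjugated C=C double bonds and one sp³ carbon; a five-membered ring with nitrogens at positions 1 and 3 (one bearing H, one in a C=N bond) and two double bonds.
The 6-membered ring has four sp³ carbons, so it is not fully conjugated — not aromatic (cyclohexene).
The second 6-membered ring is fully conjugated (every ring atom contributes a p orbital); 3 ring double bonds give 6 π electrons. Since 6 = 4n+2 (n=1), it is aromatic (benzene ring).
The 5-membered ring has one sp³ carbon, so it is not fully conjugated — not aromatic (cyclopentene ring).
The second 5-membered ring has one sp³ carbon, so it is not fully conjugated — not aromatic (cyclopentadiene).
The 5-membered ring with two nitrogens (one N–H, one =N–) is fully conjugated (every ring atom contributes a p orbital); 2 ring double bonds (4 π electrons) plus a heteroatom lone pair (2) give 6 π electrons. That satisfies 4n+2 with n=1, so it is aromatic (imidazole).
2 of the 5 rings are aromatic. Total: 2.

2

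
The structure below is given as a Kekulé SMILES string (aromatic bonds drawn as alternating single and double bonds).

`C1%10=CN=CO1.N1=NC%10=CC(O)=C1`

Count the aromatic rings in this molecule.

2

The SMILES encodes a five-membered ring with an oxygen at position 1 and a nitrogen at position 3 (in a C=N bond), with two double bonds; a six-membered ring with two adjacent nitrogens and three alternating double bonds.
The 5-membered ring with one oxygen and one =N– is fully conjugated (every ring atom contributes a p orbital); 2 ring double bonds (4 π electrons) plus a heteroatom lone pair (2) give 6 π electrons. 6 = 4(1)+2, so it is aromatic (oxazole).
The 6-membered ring with two nitrogens (1,2) has a continuous p-orbital overlap around the ring; 3 ring double bonds give 6 π electrons. 6 = 4(1)+2, so it is aromatic (pyridazine).
2 of the 2 rings are aromatic. Total: 2.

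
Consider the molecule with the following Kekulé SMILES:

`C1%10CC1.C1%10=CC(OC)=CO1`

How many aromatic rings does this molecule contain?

The SMILES encodes a three-membered saturated carbon ring; a five-membered ring of four carbons and one oxygen, with two C=C double bonds.
The 3-membered ring has only sp³ atoms, so it is not fully conjugated — not aromatic (cyclopropane).
The 5-membered ring with one oxygen is planar and fully conjugated; 2 ring double bonds (4 π electrons) plus a heteroatom lone pair (2) give 6 π electrons. Since 6 = 4n+2 (n=1), it is aromatic (furan).
1 of the 2 rings is aromatic. Total: 1.

1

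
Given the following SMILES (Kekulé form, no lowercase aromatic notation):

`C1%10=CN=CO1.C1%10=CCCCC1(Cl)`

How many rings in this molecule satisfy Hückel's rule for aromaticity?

1

The SMILES encodes a five-membered ring with an oxygen at position 1 and a nitrogen at position 3 (in a C=N bond), with two double bonds; a six-membered carbon ring with one C=C double bond.
The 5-membered ring with one oxygen and one =N– has a continuous p-orbital overlap around the ring; 2 ring double bonds (4 π electrons) plus a heteroatom lone pair (2) give 6 π electrons. That satisfies 4n+2 with n=1, so it is aromatic (oxazole).
The 6-membered ring has four sp³ carbons, so it is not fully conjugated — not aromatic (cyclohexene).
1 of the 2 rings is aromatic. Total: 1.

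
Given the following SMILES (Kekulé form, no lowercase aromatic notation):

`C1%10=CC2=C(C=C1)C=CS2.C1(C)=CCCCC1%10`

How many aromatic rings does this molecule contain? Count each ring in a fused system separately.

The SMILES encodes a six-membered carbon ring with three alternating C=C double bonds, fused to a five-membered ring containing one sulfur and two C=C double bonds; a six-membered carbon ring with one C=C double bond.
The fused 6/5-membered bicyclic (with one sulfur) is a single π system with 9 sp² atoms and 10 π electrons from ring double bonds plus a heteroatom lone pair. 10 = 4(2)+2, so the system is aromatic and both rings count as aromatic (benzothiophene).
The 6-membered ring has four sp³ carbons, so it is not fully conjugated — not aromatic (cyclohexene).
2 of the 3 rings are aromatic. Total: 2.

2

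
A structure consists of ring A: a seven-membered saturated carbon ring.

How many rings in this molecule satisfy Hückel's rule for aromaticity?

0

Ring A has only sp³ atoms, so it is not fully conjugated — not aromatic (cycloheptane).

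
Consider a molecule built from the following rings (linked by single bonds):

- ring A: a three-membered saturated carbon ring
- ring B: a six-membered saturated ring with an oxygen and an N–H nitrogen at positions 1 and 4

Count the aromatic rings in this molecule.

0

Ring A has only sp³ atoms, so it is not fully conjugated — not aromatic (cyclopropane).
Ring B has only sp³ atoms, so it is not fully conjugated — not aromatic (morpholine).
No ring is aromatic. Total: 0.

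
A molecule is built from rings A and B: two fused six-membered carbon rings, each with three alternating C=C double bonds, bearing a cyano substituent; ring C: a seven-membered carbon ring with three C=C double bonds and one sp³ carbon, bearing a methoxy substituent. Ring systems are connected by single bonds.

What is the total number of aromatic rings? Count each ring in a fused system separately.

2

Rings A and B form a fused bicyclic system with 10 sp² atoms and 10 π electrons from ring double bonds. 10 = 4(2)+2, so the system is aromatic and both rings count as aromatic (naphthalene).
Ring C has one sp³ carbon, so it is not fully conjugated — not aromatic (cycloheptatriene).
Aromatic: A, B. Total: 2.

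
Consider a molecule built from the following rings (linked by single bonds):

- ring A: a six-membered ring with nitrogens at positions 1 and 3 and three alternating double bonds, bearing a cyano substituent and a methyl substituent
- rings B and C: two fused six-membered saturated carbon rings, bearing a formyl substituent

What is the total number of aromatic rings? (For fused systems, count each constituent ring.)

Ring A has a continuous p-orbital overlap around the ring; 3 ring double bonds give 6 π electrons. Since 6 = 4n+2 (n=1), ring A is aromatic (pyrimidine).
Ring B has only sp³ atoms, so it is not fully conjugated — not aromatic (cyclohexane ring).
Ring C has only sp³ atoms, so it is not fully conjugated — not aromatic (cyclohexane ring).
Aromatic: A. Total: 1.

1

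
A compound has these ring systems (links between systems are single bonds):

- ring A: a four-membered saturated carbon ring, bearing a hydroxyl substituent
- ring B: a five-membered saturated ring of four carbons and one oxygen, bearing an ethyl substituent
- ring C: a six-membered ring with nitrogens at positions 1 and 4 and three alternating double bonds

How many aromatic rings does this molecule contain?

Ring A has only sp³ atoms, so it is not fully conjugated — not aromatic (cyclobutane).
Ring B has only sp³ atoms, so it is not fully conjugated — not aromatic (tetrahydrofuran).
Ring C has a continuous p-orbital overlap around the ring; 3 ring double bonds give 6 π electrons. Since 6 = 4n+2 (n=1), ring C is aromatic (pyrazine).
Aromatic: C. Total: 1.

1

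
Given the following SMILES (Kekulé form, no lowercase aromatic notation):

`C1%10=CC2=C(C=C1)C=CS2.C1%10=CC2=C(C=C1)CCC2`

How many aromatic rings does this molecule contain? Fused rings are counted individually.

3

The SMILES encodes a six-membered carbon ring with three alternating C=C double bonds, fused to a five-membered ring containing one sulfur and two C=C double bonds; a six-membered carbon ring with three alternating C=C double bonds, fused to a saturated five-membered carbon ring.
The fused 6/5-membered bicyclic (with one sulfur) is a single π system with 9 sp² atoms and 10 π electrons from ring double bonds plus a heteroatom lone pair. 10 = 4(2)+2, so the system is aromatic and both rings count as aromatic (benzothiophene).
The 6-membered ring is fully conjugated (every ring atom contributes a p orbital); 3 ring double bonds give 6 π electrons. 6 = 4(1)+2, so it is aromatic (benzene ring).
The 5-membered ring has three sp³ carbons, so it is not fully conjugated — not aromatic (cyclopentane ring).
3 of the 4 rings are aromatic. Total: 3.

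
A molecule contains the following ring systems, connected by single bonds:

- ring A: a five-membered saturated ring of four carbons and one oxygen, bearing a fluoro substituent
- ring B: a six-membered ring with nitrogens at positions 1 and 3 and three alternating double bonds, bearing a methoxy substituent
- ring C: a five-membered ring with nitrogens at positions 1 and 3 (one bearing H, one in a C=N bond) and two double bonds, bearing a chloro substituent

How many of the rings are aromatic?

Ring A has only sp³ atoms, so it is not fully conjugated — not aromatic (tetrahydrofuran).
Ring B is planar and fully conjugated; 3 ring double bonds give 6 π electrons. Since 6 = 4n+2 (n=1), ring B is aromatic (pyrimidine).
Ring C has a continuous p-orbital overlap around the ring; 2 ring double bonds (4 π electrons) plus a heteroatom lone pair (2) give 6 π electrons. 6 = 4(1)+2, so ring C is aromatic (imidazole).
Aromatic: B, C. Total: 2.

2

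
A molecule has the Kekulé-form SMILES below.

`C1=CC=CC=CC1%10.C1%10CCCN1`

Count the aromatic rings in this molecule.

0

The SMILES encodes a seven-membered carbon ring with three C=C double bonds and one sp³ carbon; a five-membered saturated ring of four carbons and one N–H nitrogen.
The 7-membered ring has one sp³ carbon, so it is not fully conjugated — not aromatic (cycloheptatriene).
The 5-membered ring with one N–H has only sp³ atoms, so it is not fully conjugated — not aromatic (pyrrolidine).
None of the rings are aromatic. Total: 0.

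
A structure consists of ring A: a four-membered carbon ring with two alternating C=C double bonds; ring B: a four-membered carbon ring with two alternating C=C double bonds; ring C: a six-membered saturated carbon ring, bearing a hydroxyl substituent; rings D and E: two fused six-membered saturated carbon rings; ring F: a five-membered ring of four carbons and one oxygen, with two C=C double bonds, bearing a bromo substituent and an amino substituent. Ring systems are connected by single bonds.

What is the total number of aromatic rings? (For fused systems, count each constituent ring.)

Ring A has only sp² ring atoms; a planar conformation would have a fully conjugated π system of 4 electrons. But 4 = 4(1), which is 4n not 4n+2, so ring A is not aromatic (cyclobutadiene) — cyclobutadiene is antiaromatic and distorts to a rectangle.
Ring B has only sp² ring atoms; a planar conformation would have a fully conjugated π system of 4 electrons. But 4 = 4(1), which is 4n not 4n+2, so ring B is not aromatic (cyclobutadiene) — cyclobutadiene is antiaromatic and distorts to a rectangle.
Ring C has only sp³ atoms, so it is not fully conjugated — not aromatic (cyclohexane).
Ring D has only sp³ atoms, so it is not fully conjugated — not aromatic (cyclohexane ring).
Ring E has only sp³ atoms, so it is not fully conjugated — not aromatic (cyclohexane ring).
Ring F is fully conjugated (every ring atom contributes a p orbital); 2 ring double bonds (4 π electrons) plus a heteroatom lone pair (2) give 6 π electrons. 6 = 4(1)+2, so ring F is aromatic (furan).
Aromatic: F. Total: 1.

1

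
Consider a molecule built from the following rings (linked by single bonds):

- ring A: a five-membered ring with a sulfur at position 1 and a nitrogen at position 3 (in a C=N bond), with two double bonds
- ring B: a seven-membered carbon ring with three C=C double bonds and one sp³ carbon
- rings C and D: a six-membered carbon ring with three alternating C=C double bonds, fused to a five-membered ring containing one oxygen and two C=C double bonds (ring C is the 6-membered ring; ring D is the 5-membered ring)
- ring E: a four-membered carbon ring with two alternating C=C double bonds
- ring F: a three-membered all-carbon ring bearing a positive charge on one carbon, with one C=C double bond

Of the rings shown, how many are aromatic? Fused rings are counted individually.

4

Ring A has a continuous p-orbital overlap around the ring; 2 ring double bonds (4 π electrons) plus a heteroatom lone pair (2) give 6 π electrons. Since 6 = 4n+2 (n=1), ring A is aromatic (thiazole).
Ring B has one sp³ carbon, so it is not fully conjugated — not aromatic (cycloheptatriene).
Rings C and D form a fused bicyclic system (with one oxygen) with 9 sp² atoms and 10 π electrons from ring double bonds plus a heteroatom lone pair. 10 = 4(2)+2, so the system is aromatic and both rings count as aromatic (benzofuran).
Ring E has only sp² ring atoms; a planar conformation would have a fully conjugated π system of 4 electrons. But 4 = 4(1), which is 4n not 4n+2, so ring E is not aromatic (cyclobutadiene) — cyclobutadiene is antiaromatic and distorts to a rectangle.
Ring F has a continuous p-orbital overlap around the ring; 1 ring double bond (2 π electrons) plus the carbocation's empty p orbital (0, but keeps the ring conjugated) give 2 π electrons. That satisfies 4n+2 with n=0, so ring F is aromatic (cyclopropenyl cation).
Aromatic: A, C, D, F. Total: 4.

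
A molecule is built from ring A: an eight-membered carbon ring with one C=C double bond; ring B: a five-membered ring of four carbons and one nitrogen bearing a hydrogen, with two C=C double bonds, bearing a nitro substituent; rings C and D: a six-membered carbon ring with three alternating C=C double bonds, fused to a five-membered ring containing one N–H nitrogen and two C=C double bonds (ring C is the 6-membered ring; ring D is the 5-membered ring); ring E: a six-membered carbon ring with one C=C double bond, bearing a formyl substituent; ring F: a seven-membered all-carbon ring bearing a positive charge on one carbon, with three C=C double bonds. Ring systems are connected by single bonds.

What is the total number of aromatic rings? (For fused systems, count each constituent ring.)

Ring A has six sp³ carbons, so it is not fully conjugated — not aromatic (cyclooctene).
Ring B is planar and fully conjugated; 2 ring double bonds (4 π electrons) plus a heteroatom lone pair (2) give 6 π electrons. That satisfies 4n+2 with n=1, so ring B is aromatic (pyrrole).
Rings C and D form a fused bicyclic system (with one N–H) with 9 sp² atoms and 10 π electrons from ring double bonds plus a heteroatom lone pair. 10 = 4(2)+2, so the system is aromatic and both rings count as aromatic (indole).
Ring E has four sp³ carbons, so it is not fully conjugated — not aromatic (cyclohexene).
Ring F is fully conjugated (every ring atom contributes a p orbital); 3 ring double bonds (6 π electrons) plus the carbocation's empty p orbital (0, but keeps the ring conjugated) give 6 π electrons. Since 6 = 4n+2 (n=1), ring F is aromatic (tropylium cation).
Aromatic: B, C, D, F. Total: 4.

4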